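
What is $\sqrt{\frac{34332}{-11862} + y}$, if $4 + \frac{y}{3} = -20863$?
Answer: $\frac{i \sqrt{244689136323}}{1977} \approx 250.21 i$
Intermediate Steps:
$y = -62601$ ($y = -12 + 3 \left(-20863\right) = -12 - 62589 = -62601$)
$\sqrt{\frac{34332}{-11862} + y} = \sqrt{\frac{34332}{-11862} - 62601} = \sqrt{34332 \left(- \frac{1}{11862}\right) - 62601} = \sqrt{- \frac{5722}{1977} - 62601} = \sqrt{- \frac{123767899}{1977}} = \frac{i \sqrt{244689136323}}{1977}$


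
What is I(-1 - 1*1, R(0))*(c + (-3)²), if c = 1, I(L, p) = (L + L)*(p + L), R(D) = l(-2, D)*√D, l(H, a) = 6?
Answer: 80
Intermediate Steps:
R(D) = 6*√D
I(L, p) = 2*L*(L + p) (I(L, p) = (2*L)*(L + p) = 2*L*(L + p))
I(-1 - 1*1, R(0))*(c + (-3)²) = (2*(-1 - 1*1)*((-1 - 1*1) + 6*√0))*(1 + (-3)²) = (2*(-1 - 1)*((-1 - 1) + 6*0))*(1 + 9) = (2*(-2)*(-2 + 0))*10 = (2*(-2)*(-2))*10 = 8*10 = 80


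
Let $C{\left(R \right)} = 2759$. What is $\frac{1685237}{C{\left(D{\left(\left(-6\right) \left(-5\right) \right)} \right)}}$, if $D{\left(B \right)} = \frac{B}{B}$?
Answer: $\frac{1685237}{2759} \approx 610.81$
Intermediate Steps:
$D{\left(B \right)} = 1$
$\frac{1685237}{C{\left(D{\left(\left(-6\right) \left(-5\right) \right)} \right)}} = \frac{1685237}{2759}$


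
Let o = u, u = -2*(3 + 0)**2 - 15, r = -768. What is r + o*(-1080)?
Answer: 34872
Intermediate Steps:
u = -33 (u = -2*3**2 - 15 = -2*9 - 15 = -18 - 15 = -33)
o = -33
r + o*(-1080) = -768 - 33*(-1080) = -768 + 35640 = 34872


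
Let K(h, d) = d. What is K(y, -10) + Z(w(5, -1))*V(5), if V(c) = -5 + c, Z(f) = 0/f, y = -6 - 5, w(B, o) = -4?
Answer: -10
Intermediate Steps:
y = -11
Z(f) = 0
K(y, -10) + Z(w(5, -1))*V(5) = -10 + 0*(-5 + 5) = -10 + 0*0 = -10 + 0 = -10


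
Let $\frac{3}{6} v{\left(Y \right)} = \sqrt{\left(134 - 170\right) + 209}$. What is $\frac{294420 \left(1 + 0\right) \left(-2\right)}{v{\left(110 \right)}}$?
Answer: $- \frac{294420 \sqrt{173}}{173} \approx -22384.0$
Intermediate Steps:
$v{\left(Y \right)} = 2 \sqrt{173}$ ($v{\left(Y \right)} = 2 \sqrt{\left(134 - 170\right) + 209} = 2 \sqrt{-36 + 209} = 2 \sqrt{173}$)
$\frac{294420 \left(1 + 0\right) \left(-2\right)}{v{\left(110 \right)}} = \frac{294420 \left(1 + 0\right) \left(-2\right)}{2 \sqrt{173}} = 294420 \cdot 1 \left(-2\right) \frac{\sqrt{173}}{346} = 294420 \left(-2\right) \frac{\sqrt{173}}{346} = - 588840 \frac{\sqrt{173}}{346} = - \frac{294420 \sqrt{173}}{173}$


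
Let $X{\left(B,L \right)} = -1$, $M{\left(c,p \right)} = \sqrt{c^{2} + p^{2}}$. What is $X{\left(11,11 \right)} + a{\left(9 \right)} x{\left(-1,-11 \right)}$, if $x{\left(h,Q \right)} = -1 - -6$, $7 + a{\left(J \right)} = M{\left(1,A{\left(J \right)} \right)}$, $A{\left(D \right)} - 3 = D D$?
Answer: $-36 + 5 \sqrt{7057} \approx 384.03$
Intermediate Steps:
$A{\left(D \right)} = 3 + D^{2}$ ($A{\left(D \right)} = 3 + D D = 3 + D^{2}$)
$a{\left(J \right)} = -7 + \sqrt{1 + \left(3 + J^{2}\right)^{2}}$ ($a{\left(J \right)} = -7 + \sqrt{1^{2} + \left(3 + J^{2}\right)^{2}} = -7 + \sqrt{1 + \left(3 + J^{2}\right)^{2}}$)
$x{\left(h,Q \right)} = 5$ ($x{\left(h,Q \right)} = -1 + 6 = 5$)
$X{\left(11,11 \right)} + a{\left(9 \right)} x{\left(-1,-11 \right)} = -1 + \left(-7 + \sqrt{1 + \left(3 + 9^{2}\right)^{2}}\right) 5 = -1 + \left(-7 + \sqrt{1 + \left(3 + 81\right)^{2}}\right) 5 = -1 + \left(-7 + \sqrt{1 + 84^{2}}\right) 5 = -1 + \left(-7 + \sqrt{1 + 7056}\right) 5 = -1 + \left(-7 + \sqrt{7057}\right) 5 = -1 - \left(35 - 5 \sqrt{7057}\right) = -36 + 5 \sqrt{7057}$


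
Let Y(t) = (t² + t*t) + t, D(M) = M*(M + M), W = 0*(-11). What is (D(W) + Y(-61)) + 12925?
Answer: 20306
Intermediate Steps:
W = 0
D(M) = 2*M² (D(M) = M*(2*M) = 2*M²)
Y(t) = t + 2*t² (Y(t) = (t² + t²) + t = 2*t² + t = t + 2*t²)
(D(W) + Y(-61)) + 12925 = (2*0² - 61*(1 + 2*(-61))) + 12925 = (2*0 - 61*(1 - 122)) + 12925 = (0 - 61*(-121)) + 12925 = (0 + 7381) + 12925 = 7381 + 12925 = 20306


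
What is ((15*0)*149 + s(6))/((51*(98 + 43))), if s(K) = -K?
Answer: -2/2397 ≈ -0.00083438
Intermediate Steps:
((15*0)*149 + s(6))/((51*(98 + 43))) = ((15*0)*149 - 1*6)/((51*(98 + 43))) = (0*149 - 6)/((51*141)) = (0 - 6)/7191 = -6*1/7191 = -2/2397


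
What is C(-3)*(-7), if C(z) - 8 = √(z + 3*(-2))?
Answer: -56 - 21*I ≈ -56.0 - 21.0*I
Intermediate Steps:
C(z) = 8 + √(-6 + z) (C(z) = 8 + √(z + 3*(-2)) = 8 + √(z - 6) = 8 + √(-6 + z))
C(-3)*(-7) = (8 + √(-6 - 3))*(-7) = (8 + √(-9))*(-7) = (8 + 3*I)*(-7) = -56 - 21*I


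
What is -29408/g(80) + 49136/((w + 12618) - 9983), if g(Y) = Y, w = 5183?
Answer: -7061902/19545 ≈ -361.31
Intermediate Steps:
-29408/g(80) + 49136/((w + 12618) - 9983) = -29408/80 + 49136/((5183 + 12618) - 9983) = -29408*1/80 + 49136/(17801 - 9983) = -1838/5 + 49136/7818 = -1838/5 + 49136*(1/7818) = -1838/5 + 24568/3909 = -7061902/19545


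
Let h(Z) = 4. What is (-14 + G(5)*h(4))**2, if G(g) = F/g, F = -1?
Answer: 5476/25 ≈ 219.04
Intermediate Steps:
G(g) = -1/g
(-14 + G(5)*h(4))**2 = (-14 - 1/5*4)**2 = (-14 - 4/5)**2 = (-74/5)**2 = 5476/25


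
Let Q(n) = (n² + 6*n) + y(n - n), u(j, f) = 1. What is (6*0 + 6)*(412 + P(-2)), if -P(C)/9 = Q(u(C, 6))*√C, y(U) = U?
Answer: 2472 - 378*I*√2 ≈ 2472.0 - 534.57*I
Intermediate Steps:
Q(n) = n² + 6*n (Q(n) = (n² + 6*n) + (n - n) = (n² + 6*n) + 0 = n² + 6*n)
P(C) = -63*√C (P(C) = -9*1*(6 + 1)*√C = -9*1*7*√C = -63*√C)
(6*0 + 6)*(412 + P(-2)) = (6*0 + 6)*(412 - 63*I*√2) = (0 + 6)*(412 - 63*I*√2) = 6*(412 - 63*I*√2) = 2472 - 378*I*√2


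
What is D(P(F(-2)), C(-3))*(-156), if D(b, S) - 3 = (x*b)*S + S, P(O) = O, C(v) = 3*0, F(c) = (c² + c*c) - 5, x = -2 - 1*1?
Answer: -468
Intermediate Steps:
x = -3 (x = -2 - 1 = -3)
F(c) = -5 + 2*c² (F(c) = (c² + c²) - 5 = 2*c² - 5 = -5 + 2*c²)
C(v) = 0
D(b, S) = 3 + S - 3*S*b (D(b, S) = 3 + ((-3*b)*S + S) = 3 + (-3*S*b + S) = 3 + (S - 3*S*b) = 3 + S - 3*S*b)
D(P(F(-2)), C(-3))*(-156) = (3 + 0 - 3*0*(-5 + 2*(-2)²))*(-156) = (3 + 0 - 3*0*(-5 + 2*4))*(-156) = (3 + 0 - 3*0*(-5 + 8))*(-156) = (3 + 0 - 3*0*3)*(-156) = (3 + 0 + 0)*(-156) = 3*(-156) = -468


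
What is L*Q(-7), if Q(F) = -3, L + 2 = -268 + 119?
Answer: 453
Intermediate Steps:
L = -151 (L = -2 + (-268 + 119) = -2 - 149 = -151)
L*Q(-7) = -151*(-3) = 453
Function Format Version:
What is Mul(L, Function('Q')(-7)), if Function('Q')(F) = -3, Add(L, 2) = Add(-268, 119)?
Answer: 453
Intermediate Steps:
L = -151 (L = Add(-2, Add(-268, 119)) = Add(-2, -149) = -151)
Mul(L, Function('Q')(-7)) = Mul(-151, -3) = 453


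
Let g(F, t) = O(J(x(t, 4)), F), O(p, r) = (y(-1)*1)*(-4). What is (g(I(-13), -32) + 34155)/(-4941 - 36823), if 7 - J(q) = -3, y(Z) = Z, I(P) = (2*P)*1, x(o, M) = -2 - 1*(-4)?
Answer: -34159/41764 ≈ -0.81791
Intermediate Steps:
x(o, M) = 2 (x(o, M) = -2 + 4 = 2)
I(P) = 2*P
J(q) = 10 (J(q) = 7 - 1*(-3) = 7 + 3 = 10)
O(p, r) = 4 (O(p, r) = -1*1*(-4) = -1*(-4) = 4)
g(F, t) = 4
(g(I(-13), -32) + 34155)/(-4941 - 36823) = (4 + 34155)/(-4941 - 36823) = 34159/(-41764) = 34159*(-1/41764) = -34159/41764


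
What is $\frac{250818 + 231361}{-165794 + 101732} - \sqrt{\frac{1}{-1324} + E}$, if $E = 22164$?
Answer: $- \frac{482179}{64062} - \frac{\sqrt{9713239685}}{662} \approx -156.4$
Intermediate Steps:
$\frac{250818 + 231361}{-165794 + 101732} - \sqrt{\frac{1}{-1324} + E} = \frac{250818 + 231361}{-165794 + 101732} - \sqrt{\frac{1}{-1324} + 22164} = \frac{482179}{-64062} - \sqrt{- \frac{1}{1324} + 22164} = 482179 \left(- \frac{1}{64062}\right) - \sqrt{\frac{29345135}{1324}} = - \frac{482179}{64062} - \frac{\sqrt{9713239685}}{662}$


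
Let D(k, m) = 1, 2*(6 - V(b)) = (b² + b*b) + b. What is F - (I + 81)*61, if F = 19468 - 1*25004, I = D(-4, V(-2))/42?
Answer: -440095/42 ≈ -10478.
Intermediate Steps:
V(b) = 6 - b² - b/2 (V(b) = 6 - ((b² + b*b) + b)/2 = 6 - ((b² + b²) + b)/2 = 6 - (2*b² + b)/2 = 6 - (b + 2*b²)/2 = 6 + (-b² - b/2) = 6 - b² - b/2)
I = 1/42 ≈ 0.023810
F = -5536 (F = 19468 - 25004 = -5536)
F - (I + 81)*61 = -5536 - (1/42 + 81)*61 = -5536 - 3403*61/42 = -5536 - 1*207583/42 = -5536 - 207583/42 = -440095/42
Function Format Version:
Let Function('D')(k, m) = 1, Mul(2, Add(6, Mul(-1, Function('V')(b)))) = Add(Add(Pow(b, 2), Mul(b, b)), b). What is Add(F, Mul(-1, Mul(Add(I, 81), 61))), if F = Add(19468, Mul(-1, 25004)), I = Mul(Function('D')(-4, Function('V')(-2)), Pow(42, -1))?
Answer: Rational(-440095, 42) ≈ -10478.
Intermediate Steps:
Function('V')(b) = Add(6, Mul(-1, Pow(b, 2)), Mul(Rational(-1, 2), b)) (Function('V')(b) = Add(6, Mul(Rational(-1, 2), Add(Add(Pow(b, 2), Mul(b, b)), b))) = Add(6, Mul(Rational(-1, 2), Add(Add(Pow(b, 2), Pow(b, 2)), b))) = Add(6, Mul(Rational(-1, 2), Add(Mul(2, Pow(b, 2)), b))) = Add(6, Mul(Rational(-1, 2), Add(b, Mul(2, Pow(b, 2))))) = Add(6, Add(Mul(-1, Pow(b, 2)), Mul(Rational(-1, 2), b))) = Add(6, Mul(-1, Pow(b, 2)), Mul(Rational(-1, 2), b)))
I = Rational(1, 42) (I = Mul(1, Pow(42, -1)) = Mul(1, Rational(1, 42)) = Rational(1, 42) ≈ 0.023810)
F = -5536 (F = Add(19468, -25004) = -5536)
Add(F, Mul(-1, Mul(Add(I, 81), 61))) = Add(-5536, Mul(-1, Mul(Add(Rational(1, 42), 81), 61))) = Add(-5536, Mul(-1, Mul(Rational(3403, 42), 61))) = Add(-5536, Mul(-1, Rational(207583, 42))) = Add(-5536, Rational(-207583, 42)) = Rational(-440095, 42)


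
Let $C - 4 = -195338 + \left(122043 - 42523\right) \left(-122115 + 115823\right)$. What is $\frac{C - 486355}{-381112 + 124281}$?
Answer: $\frac{501021529}{256831} \approx 1950.8$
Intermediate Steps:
$C = -500535174$ ($C = 4 + \left(-195338 + \left(122043 - 42523\right) \left(-122115 + 115823\right)\right) = 4 + \left(-195338 + 79520 \left(-6292\right)\right) = 4 - 500535178 = -500535174$)
$\frac{C - 486355}{-381112 + 124281} = \frac{-500535174 - 486355}{-381112 + 124281} = - \frac{501021529}{-256831} = \left(-501021529\right) \left(- \frac{1}{256831}\right) = \frac{501021529}{256831}$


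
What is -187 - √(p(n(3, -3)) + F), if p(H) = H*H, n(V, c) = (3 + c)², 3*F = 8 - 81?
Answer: -187 - I*√219/3 ≈ -187.0 - 4.9329*I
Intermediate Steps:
F = -73/3 (F = (8 - 81)/3 = (⅓)*(-73) = -73/3 ≈ -24.333)
p(H) = H²
-187 - √(p(n(3, -3)) + F) = -187 - √(((3 - 3)²)² - 73/3) = -187 - √((0²)² - 73/3) = -187 - √(0² - 73/3) = -187 - √(0 - 73/3) = -187 - √(-73/3) = -187 - I*√219/3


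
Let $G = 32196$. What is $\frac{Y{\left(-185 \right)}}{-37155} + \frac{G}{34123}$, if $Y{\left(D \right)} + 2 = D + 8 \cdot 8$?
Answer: $\frac{400146503}{422613355} \approx 0.94684$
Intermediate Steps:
$Y{\left(D \right)} = 62 + D$ ($Y{\left(D \right)} = -2 + \left(D + 8 \cdot 8\right) = -2 + \left(D + 64\right) = -2 + \left(64 + D\right) = 62 + D$)
$\frac{Y{\left(-185 \right)}}{-37155} + \frac{G}{34123} = \frac{62 - 185}{-37155} + \frac{32196}{34123} = \left(-123\right) \left(- \frac{1}{37155}\right) + 32196 \cdot \frac{1}{34123} = \frac{41}{12385} + \frac{32196}{34123} = \frac{400146503}{422613355}$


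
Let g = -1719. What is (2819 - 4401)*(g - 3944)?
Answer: 8958866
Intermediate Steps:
(2819 - 4401)*(g - 3944) = (2819 - 4401)*(-1719 - 3944) = -1582*(-5663) = 8958866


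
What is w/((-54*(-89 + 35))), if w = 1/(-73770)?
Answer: -1/215113320 ≈ -4.6487e-9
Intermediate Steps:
w = -1/73770 ≈ -1.3556e-5
w/((-54*(-89 + 35))) = -(-1/(54*(-89 + 35)))/73770 = -1/(73770*((-54*(-54)))) = -1/73770/2916 = -1/73770*1/2916 = -1/215113320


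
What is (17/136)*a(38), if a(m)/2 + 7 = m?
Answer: 31/4 ≈ 7.7500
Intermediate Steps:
a(m) = -14 + 2*m
(17/136)*a(38) = (17/136)*(-14 + 2*38) = (17*(1/136))*(-14 + 76) = (⅛)*62 = 31/4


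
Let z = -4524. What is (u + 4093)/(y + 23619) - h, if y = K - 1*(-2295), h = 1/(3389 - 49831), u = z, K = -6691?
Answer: -19997279/892754566 ≈ -0.022400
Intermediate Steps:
u = -4524
h = -1/46442 (h = 1/(-46442) = -1/46442 ≈ -2.1532e-5)
y = -4396 (y = -6691 - 1*(-2295) = -6691 + 2295 = -4396)
(u + 4093)/(y + 23619) - h = (-4524 + 4093)/(-4396 + 23619) - 1*(-1/46442) = -431/19223 + 1/46442 = -19997279/892754566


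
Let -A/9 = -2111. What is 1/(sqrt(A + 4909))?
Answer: sqrt(5977)/11954 ≈ 0.0064674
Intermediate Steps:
A = 18999 (A = -9*(-2111) = 18999)
1/(sqrt(A + 4909)) = 1/(sqrt(18999 + 4909)) = 1/(sqrt(23908)) = 1/(2*sqrt(5977)) = sqrt(5977)/11954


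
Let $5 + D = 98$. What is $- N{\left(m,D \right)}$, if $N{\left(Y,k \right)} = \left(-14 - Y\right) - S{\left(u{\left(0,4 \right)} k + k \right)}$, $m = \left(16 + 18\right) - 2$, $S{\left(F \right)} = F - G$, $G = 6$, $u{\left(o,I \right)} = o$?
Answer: $133$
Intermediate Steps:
$D = 93$ ($D = -5 + 98 = 93$)
$S{\left(F \right)} = -6 + F$ ($S{\left(F \right)} = F - 6 = -6 + F$)
$m = 32$ ($m = 34 - 2 = 32$)
$N{\left(Y,k \right)} = -8 - Y - k$ ($N{\left(Y,k \right)} = \left(-14 - Y\right) - \left(-6 + \left(0 k + k\right)\right) = \left(-14 - Y\right) - \left(-6 + \left(0 + k\right)\right) = \left(-14 - Y\right) - \left(-6 + k\right) = -8 - Y - k$)
$- N{\left(m,D \right)} = - (-8 - 32 - 93) = \left(-1\right) \left(-133\right) = 133$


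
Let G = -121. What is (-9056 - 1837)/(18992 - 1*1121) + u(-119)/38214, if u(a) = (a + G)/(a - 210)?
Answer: -1086880393/1783186251 ≈ -0.60952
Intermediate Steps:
u(a) = (-121 + a)/(-210 + a) (u(a) = (a - 121)/(a - 210) = (-121 + a)/(-210 + a))
(-9056 - 1837)/(18992 - 1*1121) + u(-119)/38214 = (-9056 - 1837)/(18992 - 1*1121) + ((-121 - 119)/(-210 - 119))/38214 = -10893/(18992 - 1121) + (-240/(-329))*(1/38214) = -10893/17871 - 1/329*(-240)*(1/38214) = -10893*1/17871 + (240/329)*(1/38214) = -3631/5957 + 40/2095401 = -1086880393/1783186251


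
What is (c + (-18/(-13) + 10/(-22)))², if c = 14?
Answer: 4558225/20449 ≈ 222.91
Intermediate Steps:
(c + (-18/(-13) + 10/(-22)))² = (14 + (-18/(-13) + 10/(-22)))² = (14 + (-18*(-1/13) + 10*(-1/22)))² = (14 + (18/13 - 5/11))² = (14 + 133/143)² = (2135/143)² = 4558225/20449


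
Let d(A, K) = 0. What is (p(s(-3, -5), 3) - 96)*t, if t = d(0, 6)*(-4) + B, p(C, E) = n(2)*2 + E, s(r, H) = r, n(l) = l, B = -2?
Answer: 178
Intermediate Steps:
p(C, E) = 4 + E (p(C, E) = 2*2 + E = 4 + E)
t = -2 (t = 0*(-4) - 2 = 0 - 2 = -2)
(p(s(-3, -5), 3) - 96)*t = ((4 + 3) - 96)*(-2) = (7 - 96)*(-2) = -89*(-2) = 178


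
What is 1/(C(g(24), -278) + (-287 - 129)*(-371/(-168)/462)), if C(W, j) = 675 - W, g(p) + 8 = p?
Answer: 693/455309 ≈ 0.0015220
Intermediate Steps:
g(p) = -8 + p
1/(C(g(24), -278) + (-287 - 129)*(-371/(-168)/462)) = 1/((675 - (-8 + 24)) + (-287 - 129)*(-371/(-168)/462)) = 1/((675 - 1*16) - 416*(-371*(-1/168))/462) = 1/((675 - 16) - 2756/(3*462)) = 1/(659 - 416*53/11088) = 1/(659 - 1378/693) = 1/(455309/693) = 693/455309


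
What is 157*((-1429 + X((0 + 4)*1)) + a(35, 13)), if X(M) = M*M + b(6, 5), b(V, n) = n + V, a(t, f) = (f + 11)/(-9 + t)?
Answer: -2859598/13 ≈ -2.1997e+5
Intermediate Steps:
a(t, f) = (11 + f)/(-9 + t)
b(V, n) = V + n
X(M) = 11 + M² (X(M) = M*M + (6 + 5) = M² + 11 = 11 + M²)
157*((-1429 + X((0 + 4)*1)) + a(35, 13)) = 157*((-1429 + (11 + ((0 + 4)*1)²)) + (11 + 13)/(-9 + 35)) = 157*((-1429 + (11 + (4*1)²)) + 24/26) = 157*((-1429 + (11 + 4²)) + (1/26)*24) = 157*((-1429 + (11 + 16)) + 12/13) = 157*((-1429 + 27) + 12/13) = 157*(-1402 + 12/13) = 157*(-18214/13) = -2859598/13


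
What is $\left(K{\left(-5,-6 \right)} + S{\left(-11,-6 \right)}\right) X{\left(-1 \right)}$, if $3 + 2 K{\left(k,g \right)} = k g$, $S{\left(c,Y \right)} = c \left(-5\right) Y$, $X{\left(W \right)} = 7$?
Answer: $- \frac{4431}{2} \approx -2215.5$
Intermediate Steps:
$S{\left(c,Y \right)} = - 5 Y c$ ($S{\left(c,Y \right)} = - 5 c Y = - 5 Y c$)
$K{\left(k,g \right)} = - \frac{3}{2} + \frac{g k}{2}$ ($K{\left(k,g \right)} = - \frac{3}{2} + \frac{k g}{2} = - \frac{3}{2} + \frac{g k}{2}$)
$\left(K{\left(-5,-6 \right)} + S{\left(-11,-6 \right)}\right) X{\left(-1 \right)} = \left(\left(- \frac{3}{2} + \frac{1}{2} \left(-6\right) \left(-5\right)\right) - \left(-30\right) \left(-11\right)\right) 7 = \left(\left(- \frac{3}{2} + 15\right) - 330\right) 7 = \left(\frac{27}{2} - 330\right) 7 = \left(- \frac{633}{2}\right) 7 = - \frac{4431}{2}$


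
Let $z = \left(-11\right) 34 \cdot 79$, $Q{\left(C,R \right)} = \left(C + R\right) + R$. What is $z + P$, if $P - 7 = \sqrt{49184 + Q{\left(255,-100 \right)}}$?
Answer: $-29539 + 3 \sqrt{5471} \approx -29317.0$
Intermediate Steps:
$Q{\left(C,R \right)} = C + 2 R$
$P = 7 + 3 \sqrt{5471}$ ($P = 7 + \sqrt{49184 + \left(255 + 2 \left(-100\right)\right)} = 7 + \sqrt{49184 + \left(255 - 200\right)} = 7 + \sqrt{49184 + 55} = 7 + \sqrt{49239} = 7 + 3 \sqrt{5471} \approx 228.9$)
$z = -29546$ ($z = \left(-374\right) 79 = -29546$)
$z + P = -29546 + \left(7 + 3 \sqrt{5471}\right) = -29539 + 3 \sqrt{5471}$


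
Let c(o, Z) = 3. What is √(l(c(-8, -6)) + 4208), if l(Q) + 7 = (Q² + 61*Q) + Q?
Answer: 2*√1099 ≈ 66.302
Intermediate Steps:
l(Q) = -7 + Q² + 62*Q (l(Q) = -7 + ((Q² + 61*Q) + Q) = -7 + (Q² + 62*Q) = -7 + Q² + 62*Q)
√(l(c(-8, -6)) + 4208) = √((-7 + 3² + 62*3) + 4208) = √((-7 + 9 + 186) + 4208) = √(188 + 4208) = √4396 = 2*√1099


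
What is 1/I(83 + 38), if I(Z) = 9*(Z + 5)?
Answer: 1/1134 ≈ 0.00088183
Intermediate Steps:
I(Z) = 45 + 9*Z (I(Z) = 9*(5 + Z) = 45 + 9*Z)
1/I(83 + 38) = 1/(45 + 9*(83 + 38)) = 1/(45 + 9*121) = 1/(45 + 1089) = 1/1134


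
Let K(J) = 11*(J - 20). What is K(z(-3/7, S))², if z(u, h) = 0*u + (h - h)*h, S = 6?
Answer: 48400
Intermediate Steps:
z(u, h) = 0 (z(u, h) = 0 + 0*h = 0 + 0 = 0)
K(J) = -220 + 11*J (K(J) = 11*(-20 + J) = -220 + 11*J)
K(z(-3/7, S))² = (-220 + 11*0)² = (-220 + 0)² = (-220)² = 48400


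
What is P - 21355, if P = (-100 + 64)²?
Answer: -20059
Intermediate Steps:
P = 1296 (P = (-36)² = 1296)
P - 21355 = 1296 - 21355 = -20059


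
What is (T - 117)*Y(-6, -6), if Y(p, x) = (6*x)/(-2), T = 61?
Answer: -1008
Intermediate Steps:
Y(p, x) = -3*x (Y(p, x) = (6*x)*(-½) = -3*x)
(T - 117)*Y(-6, -6) = (61 - 117)*(-3*(-6)) = -56*18 = -1008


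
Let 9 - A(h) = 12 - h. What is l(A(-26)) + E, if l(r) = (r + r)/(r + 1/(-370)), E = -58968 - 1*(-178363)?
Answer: 1281249205/10731 ≈ 1.1940e+5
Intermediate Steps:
A(h) = -3 + h (A(h) = 9 - (12 - h) = 9 + (-12 + h) = -3 + h)
E = 119395 (E = -58968 + 178363 = 119395)
l(r) = 2*r/(-1/370 + r) (l(r) = (2*r)/(r - 1/370) = (2*r)/(-1/370 + r) = 2*r/(-1/370 + r))
l(A(-26)) + E = 740*(-3 - 26)/(-1 + 370*(-3 - 26)) + 119395 = 740*(-29)/(-1 + 370*(-29)) + 119395 = 740*(-29)/(-1 - 10730) + 119395 = 740*(-29)/(-10731) + 119395 = 740*(-29)*(-1/10731) + 119395 = 21460/10731 + 119395 = 1281249205/10731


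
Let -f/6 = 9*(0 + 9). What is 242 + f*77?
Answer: -37180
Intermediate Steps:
f = -486 (f = -54*(0 + 9) = -54*9 = -6*81 = -486)
242 + f*77 = 242 - 486*77 = 242 - 37422 = -37180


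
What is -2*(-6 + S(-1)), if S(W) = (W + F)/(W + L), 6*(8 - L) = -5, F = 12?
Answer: 432/47 ≈ 9.1915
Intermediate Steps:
L = 53/6 (L = 8 - ⅙*(-5) = 8 + ⅚ = 53/6 ≈ 8.8333)
S(W) = (12 + W)/(53/6 + W) (S(W) = (W + 12)/(W + 53/6) = (12 + W)/(53/6 + W))
-2*(-6 + S(-1)) = -2*(-6 + 6*(12 - 1)/(53 + 6*(-1))) = -2*(-6 + 6*11/(53 - 6)) = -2*(-6 + 6*11/47) = -2*(-6 + 6*(1/47)*11) = -2*(-6 + 66/47) = -2*(-216/47) = 432/47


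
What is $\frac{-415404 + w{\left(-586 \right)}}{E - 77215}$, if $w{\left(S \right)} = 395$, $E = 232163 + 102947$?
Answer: $- \frac{415009}{257895} \approx -1.6092$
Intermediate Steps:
$E = 335110$
$\frac{-415404 + w{\left(-586 \right)}}{E - 77215} = \frac{-415404 + 395}{335110 - 77215} = - \frac{415009}{257895}$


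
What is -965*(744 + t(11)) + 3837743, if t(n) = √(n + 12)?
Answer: 3119783 - 965*√23 ≈ 3.1152e+6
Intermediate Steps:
t(n) = √(12 + n)
-965*(744 + t(11)) + 3837743 = -965*(744 + √(12 + 11)) + 3837743 = -965*(744 + √23) + 3837743 = (-717960 - 965*√23) + 3837743 = 3119783 - 965*√23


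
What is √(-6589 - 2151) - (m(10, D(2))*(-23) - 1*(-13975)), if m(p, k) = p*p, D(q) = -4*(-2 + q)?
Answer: -11675 + 2*I*√2185 ≈ -11675.0 + 93.488*I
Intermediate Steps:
D(q) = 8 - 4*q
m(p, k) = p²
√(-6589 - 2151) - (m(10, D(2))*(-23) - 1*(-13975)) = √(-6589 - 2151) - (10²*(-23) - 1*(-13975)) = √(-8740) - (100*(-23) + 13975) = 2*I*√2185 - (-2300 + 13975) = 2*I*√2185 - 1*11675 = 2*I*√2185 - 11675 = -11675 + 2*I*√2185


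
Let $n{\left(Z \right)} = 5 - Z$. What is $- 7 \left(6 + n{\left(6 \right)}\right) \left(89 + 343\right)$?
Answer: $-15120$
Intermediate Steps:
$- 7 \left(6 + n{\left(6 \right)}\right) \left(89 + 343\right) = - 7 \left(6 + \left(5 - 6\right)\right) \left(89 + 343\right) = - 7 \left(6 + \left(5 - 6\right)\right) 432 = - 7 \left(6 - 1\right) 432 = \left(-7\right) 5 \cdot 432 = \left(-35\right) 432 = -15120$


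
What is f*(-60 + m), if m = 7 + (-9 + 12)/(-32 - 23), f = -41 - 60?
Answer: 294718/55 ≈ 5358.5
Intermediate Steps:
f = -101
m = 382/55 (m = 7 + 3/(-55) = 7 + 3*(-1/55) = 7 - 3/55 = 382/55 ≈ 6.9455)
f*(-60 + m) = -101*(-60 + 382/55) = -101*(-2918/55) = 294718/55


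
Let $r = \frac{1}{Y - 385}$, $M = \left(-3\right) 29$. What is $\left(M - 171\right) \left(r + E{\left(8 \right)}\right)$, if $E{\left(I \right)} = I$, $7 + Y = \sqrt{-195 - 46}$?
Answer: $- \frac{317558784}{153905} + \frac{258 i \sqrt{241}}{153905} \approx -2063.3 + 0.026024 i$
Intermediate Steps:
$Y = -7 + i \sqrt{241}$ ($Y = -7 + \sqrt{-195 - 46} = -7 + \sqrt{-241} = -7 + i \sqrt{241} \approx -7.0 + 15.524 i$)
$M = -87$
$r = \frac{1}{-392 + i \sqrt{241}}$ ($r = \frac{1}{\left(-7 + i \sqrt{241}\right) - 385} = \frac{1}{-392 + i \sqrt{241}} \approx -0.002547 - 0.00010087 i$)
$\left(M - 171\right) \left(r + E{\left(8 \right)}\right) = \left(-87 - 171\right) \left(\left(- \frac{392}{153905} - \frac{i \sqrt{241}}{153905}\right) + 8\right) = - 258 \left(\frac{1230848}{153905} - \frac{i \sqrt{241}}{153905}\right) = - \frac{317558784}{153905} + \frac{258 i \sqrt{241}}{153905}$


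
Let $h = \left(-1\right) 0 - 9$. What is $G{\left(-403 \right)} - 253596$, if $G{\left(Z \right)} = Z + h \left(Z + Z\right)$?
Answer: $-246745$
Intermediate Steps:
$h = -9$ ($h = 0 - 9 = -9$)
$G{\left(Z \right)} = - 17 Z$ ($G{\left(Z \right)} = Z - 9 \left(Z + Z\right) = Z - 9 \cdot 2 Z = Z - 18 Z = - 17 Z$)
$G{\left(-403 \right)} - 253596 = \left(-17\right) \left(-403\right) - 253596 = 6851 - 253596 = -246745$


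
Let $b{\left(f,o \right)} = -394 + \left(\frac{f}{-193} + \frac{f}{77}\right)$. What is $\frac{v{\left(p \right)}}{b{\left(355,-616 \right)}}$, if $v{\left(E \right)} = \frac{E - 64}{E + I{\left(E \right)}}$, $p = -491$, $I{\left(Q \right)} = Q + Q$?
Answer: $- \frac{2749285}{2854700514} \approx -0.00096307$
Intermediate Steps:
$I{\left(Q \right)} = 2 Q$
$b{\left(f,o \right)} = -394 + \frac{116 f}{14861}$ ($b{\left(f,o \right)} = -394 + \left(f \left(- \frac{1}{193}\right) + f \frac{1}{77}\right) = -394 + \left(- \frac{f}{193} + \frac{f}{77}\right) = -394 + \frac{116 f}{14861}$)
$v{\left(E \right)} = \frac{-64 + E}{3 E}$ ($v{\left(E \right)} = \frac{E - 64}{E + 2 E} = \frac{-64 + E}{3 E}$)
$\frac{v{\left(p \right)}}{b{\left(355,-616 \right)}} = \frac{\frac{1}{3} \frac{1}{-491} \left(-64 - 491\right)}{-394 + \frac{116}{14861} \cdot 355} = \frac{\frac{1}{3} \left(- \frac{1}{491}\right) \left(-555\right)}{-394 + \frac{41180}{14861}} = \frac{185}{491 \left(- \frac{5814054}{14861}\right)} = \frac{185}{491} \left(- \frac{14861}{5814054}\right) = - \frac{2749285}{2854700514}$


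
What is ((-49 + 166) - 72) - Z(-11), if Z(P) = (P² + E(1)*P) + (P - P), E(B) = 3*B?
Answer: -43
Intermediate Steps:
Z(P) = P² + 3*P (Z(P) = (P² + (3*1)*P) + (P - P) = (P² + 3*P) + 0 = P² + 3*P)
((-49 + 166) - 72) - Z(-11) = ((-49 + 166) - 72) - (-11)*(3 - 11) = (117 - 72) - (-11)*(-8) = 45 - 1*88 = 45 - 88 = -43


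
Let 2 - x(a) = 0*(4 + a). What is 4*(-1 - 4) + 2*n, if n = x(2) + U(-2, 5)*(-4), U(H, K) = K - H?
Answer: -72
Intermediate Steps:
x(a) = 2 (x(a) = 2 - 0*(4 + a) = 2 - 1*0 = 2 + 0 = 2)
n = -26 (n = 2 + (5 - 1*(-2))*(-4) = 2 + (5 + 2)*(-4) = 2 + 7*(-4) = 2 - 28 = -26)
4*(-1 - 4) + 2*n = 4*(-1 - 4) + 2*(-26) = 4*(-5) - 52 = -20 - 52 = -72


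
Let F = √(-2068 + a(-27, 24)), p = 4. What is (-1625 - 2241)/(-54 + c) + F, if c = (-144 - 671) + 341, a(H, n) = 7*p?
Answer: 1933/264 + 2*I*√510 ≈ 7.322 + 45.166*I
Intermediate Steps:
a(H, n) = 28 (a(H, n) = 7*4 = 28)
c = -474 (c = -815 + 341 = -474)
F = 2*I*√510 (F = √(-2068 + 28) = √(-2040) = 2*I*√510 ≈ 45.166*I)
(-1625 - 2241)/(-54 + c) + F = (-1625 - 2241)/(-54 - 474) + 2*I*√510 = -3866/(-528) + 2*I*√510 = -3866*(-1/528) + 2*I*√510 = 1933/264 + 2*I*√510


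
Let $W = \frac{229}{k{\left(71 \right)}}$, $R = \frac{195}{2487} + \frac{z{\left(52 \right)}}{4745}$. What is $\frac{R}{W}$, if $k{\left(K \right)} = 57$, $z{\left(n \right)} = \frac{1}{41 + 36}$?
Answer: $\frac{1353724578}{69361256965} \approx 0.019517$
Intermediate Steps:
$z{\left(n \right)} = \frac{1}{77}$
$R = \frac{23749554}{302887585}$ ($R = \frac{195}{2487} + \frac{1}{77 \cdot 4745} = 195 \cdot \frac{1}{2487} + \frac{1}{77} \cdot \frac{1}{4745} = \frac{65}{829} + \frac{1}{365365} = \frac{23749554}{302887585} \approx 0.078411$)
$W = \frac{229}{57} \approx 4.0175$
$\frac{R}{W} = \frac{23749554}{302887585 \cdot \frac{229}{57}} = \frac{23749554}{302887585} \cdot \frac{57}{229} = \frac{1353724578}{69361256965}$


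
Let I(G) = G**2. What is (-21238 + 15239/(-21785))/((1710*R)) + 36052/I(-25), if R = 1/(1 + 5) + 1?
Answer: 7301031473/155218125 ≈ 47.037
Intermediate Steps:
R = 7/6 (R = 1/6 + 1 = 7/6 ≈ 1.1667)
(-21238 + 15239/(-21785))/((1710*R)) + 36052/I(-25) = (-21238 + 15239/(-21785))/((1710*(7/6))) + 36052/((-25)**2) = (-21238 + 15239*(-1/21785))/1995 + 36052/625 = (-21238 - 15239/21785)*(1/1995) + 36052*(1/625) = -462685069/21785*1/1995 + 36052/625 = -66097867/6208725 + 36052/625 = 7301031473/155218125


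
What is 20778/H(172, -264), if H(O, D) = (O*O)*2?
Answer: 10389/29584 ≈ 0.35117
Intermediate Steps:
H(O, D) = 2*O² (H(O, D) = O²*2 = 2*O²)
20778/H(172, -264) = 20778/((2*172²)) = 20778/((2*29584)) = 20778/59168 = 20778*(1/59168) = 10389/29584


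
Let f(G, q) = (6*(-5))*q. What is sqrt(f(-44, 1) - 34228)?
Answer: I*sqrt(34258) ≈ 185.09*I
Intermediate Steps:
f(G, q) = -30*q
sqrt(f(-44, 1) - 34228) = sqrt(-30*1 - 34228) = sqrt(-30 - 34228) = sqrt(-34258) = I*sqrt(34258)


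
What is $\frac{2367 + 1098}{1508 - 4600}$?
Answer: $- \frac{3465}{3092} \approx -1.1206$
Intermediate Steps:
$\frac{2367 + 1098}{1508 - 4600} = \frac{3465}{-3092} = 3465 \left(- \frac{1}{3092}\right) = - \frac{3465}{3092}$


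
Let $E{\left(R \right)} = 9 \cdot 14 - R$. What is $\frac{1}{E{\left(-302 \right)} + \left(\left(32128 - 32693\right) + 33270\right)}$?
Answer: $\frac{1}{33133} \approx 3.0181 \cdot 10^{-5}$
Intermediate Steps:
$E{\left(R \right)} = 126 - R$
$\frac{1}{E{\left(-302 \right)} + \left(\left(32128 - 32693\right) + 33270\right)} = \frac{1}{\left(126 - -302\right) + \left(\left(32128 - 32693\right) + 33270\right)} = \frac{1}{\left(126 + 302\right) + \left(-565 + 33270\right)} = \frac{1}{428 + 32705} = \frac{1}{33133}$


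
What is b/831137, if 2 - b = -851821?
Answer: 851823/831137 ≈ 1.0249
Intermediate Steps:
b = 851823 (b = 2 - 1*(-851821) = 2 + 851821 = 851823)
b/831137 = 851823/831137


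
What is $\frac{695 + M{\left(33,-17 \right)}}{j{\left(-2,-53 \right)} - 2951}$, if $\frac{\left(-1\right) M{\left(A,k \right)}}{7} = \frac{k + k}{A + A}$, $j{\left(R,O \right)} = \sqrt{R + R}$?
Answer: $- \frac{68032354}{287377365} - \frac{46108 i}{287377365} \approx -0.23674 - 0.00016044 i$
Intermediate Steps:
$j{\left(R,O \right)} = \sqrt{2} \sqrt{R}$ ($j{\left(R,O \right)} = \sqrt{2 R} = \sqrt{2} \sqrt{R}$)
$M{\left(A,k \right)} = - \frac{7 k}{A}$ ($M{\left(A,k \right)} = - 7 \frac{k + k}{A + A} = - 7 \frac{2 k}{2 A} = - 7 \cdot 2 k \frac{1}{2 A} = - 7 \frac{k}{A} = - \frac{7 k}{A}$)
$\frac{695 + M{\left(33,-17 \right)}}{j{\left(-2,-53 \right)} - 2951} = \frac{695 - - \frac{119}{33}}{\sqrt{2} \sqrt{-2} - 2951} = \frac{695 - \left(-119\right) \frac{1}{33}}{\sqrt{2} i \sqrt{2} - 2951} = \frac{695 + \frac{119}{33}}{2 i - 2951} = \frac{23054}{33 \left(-2951 + 2 i\right)} = \frac{23054 \frac{-2951 - 2 i}{8708405}}{33} = \frac{23054 \left(-2951 - 2 i\right)}{287377365}$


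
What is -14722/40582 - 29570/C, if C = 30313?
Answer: -823138863/615081083 ≈ -1.3383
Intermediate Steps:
-14722/40582 - 29570/C = -14722/40582 - 29570/30313 = -14722*1/40582 - 29570*1/30313 = -7361/20291 - 29570/30313 = -823138863/615081083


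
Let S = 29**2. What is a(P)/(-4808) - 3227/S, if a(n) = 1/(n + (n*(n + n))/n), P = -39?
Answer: -1815302831/473092776 ≈ -3.8371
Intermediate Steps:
S = 841
a(n) = 1/(3*n) (a(n) = 1/(n + (n*(2*n))/n) = 1/(n + (2*n**2)/n) = 1/(n + 2*n) = 1/(3*n))
a(P)/(-4808) - 3227/S = ((1/3)/(-39))/(-4808) - 3227/841 = ((1/3)*(-1/39))*(-1/4808) - 3227*1/841 = -1/117*(-1/4808) - 3227/841 = 1/562536 - 3227/841 = -1815302831/473092776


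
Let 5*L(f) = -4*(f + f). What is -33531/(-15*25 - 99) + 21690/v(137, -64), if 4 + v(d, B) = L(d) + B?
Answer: -135616/28361 ≈ -4.7818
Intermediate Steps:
L(f) = -8*f/5 (L(f) = (-4*(f + f))/5 = (-8*f)/5 = -8*f/5)
v(d, B) = -4 + B - 8*d/5 (v(d, B) = -4 + (-8*d/5 + B) = -4 + (B - 8*d/5) = -4 + B - 8*d/5)
-33531/(-15*25 - 99) + 21690/v(137, -64) = -33531/(-15*25 - 99) + 21690/(-4 - 64 - 8/5*137) = -33531/(-375 - 99) + 21690/(-4 - 64 - 1096/5) = -33531/(-474) + 21690/(-1436/5) = -33531*(-1/474) + 21690*(-5/1436) = 11177/158 - 54225/718 = -135616/28361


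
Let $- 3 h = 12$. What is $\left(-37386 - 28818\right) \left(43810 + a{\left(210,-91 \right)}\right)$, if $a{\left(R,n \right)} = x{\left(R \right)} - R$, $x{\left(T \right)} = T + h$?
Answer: $-2900132424$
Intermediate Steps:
$h = -4$ ($h = \left(- \frac{1}{3}\right) 12 = -4$)
$x{\left(T \right)} = -4 + T$ ($x{\left(T \right)} = T - 4 = -4 + T$)
$a{\left(R,n \right)} = -4$ ($a{\left(R,n \right)} = \left(-4 + R\right) - R = -4$)
$\left(-37386 - 28818\right) \left(43810 + a{\left(210,-91 \right)}\right) = \left(-37386 - 28818\right) \left(43810 - 4\right) = \left(-66204\right) 43806 = -2900132424$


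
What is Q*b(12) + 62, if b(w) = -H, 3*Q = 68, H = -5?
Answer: 526/3 ≈ 175.33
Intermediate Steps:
Q = 68/3 (Q = (1/3)*68 = 68/3 ≈ 22.667)
b(w) = 5 (b(w) = -1*(-5) = 5)
Q*b(12) + 62 = (68/3)*5 + 62 = 340/3 + 62 = 526/3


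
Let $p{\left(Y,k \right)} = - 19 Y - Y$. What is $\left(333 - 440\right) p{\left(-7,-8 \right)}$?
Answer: $-14980$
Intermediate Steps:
$p{\left(Y,k \right)} = - 20 Y$
$\left(333 - 440\right) p{\left(-7,-8 \right)} = \left(333 - 440\right) \left(\left(-20\right) \left(-7\right)\right) = \left(-107\right) 140 = -14980$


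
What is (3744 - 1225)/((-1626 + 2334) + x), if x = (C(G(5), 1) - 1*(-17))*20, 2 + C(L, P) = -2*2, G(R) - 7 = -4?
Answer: 2519/928 ≈ 2.7144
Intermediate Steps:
G(R) = 3 (G(R) = 7 - 4 = 3)
C(L, P) = -6 (C(L, P) = -2 - 2*2 = -2 - 4 = -6)
x = 220 (x = (-6 - 1*(-17))*20 = (-6 + 17)*20 = 11*20 = 220)
(3744 - 1225)/((-1626 + 2334) + x) = (3744 - 1225)/((-1626 + 2334) + 220) = 2519/(708 + 220) = 2519/928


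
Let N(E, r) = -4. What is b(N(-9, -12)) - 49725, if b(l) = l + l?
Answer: -49733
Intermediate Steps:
b(l) = 2*l
b(N(-9, -12)) - 49725 = 2*(-4) - 49725 = -8 - 49725 = -49733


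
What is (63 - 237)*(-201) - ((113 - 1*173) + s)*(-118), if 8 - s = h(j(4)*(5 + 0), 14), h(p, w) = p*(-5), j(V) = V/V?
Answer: 31788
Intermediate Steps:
j(V) = 1
h(p, w) = -5*p
s = 33 (s = 8 - (-5)*1*(5 + 0) = 8 - (-5)*1*5 = 8 - (-5)*5 = 8 - 1*(-25) = 8 + 25 = 33)
(63 - 237)*(-201) - ((113 - 1*173) + s)*(-118) = (63 - 237)*(-201) - ((113 - 1*173) + 33)*(-118) = -174*(-201) - ((113 - 173) + 33)*(-118) = 34974 - (-60 + 33)*(-118) = 34974 - (-27)*(-118) = 34974 - 1*3186 = 34974 - 3186 = 31788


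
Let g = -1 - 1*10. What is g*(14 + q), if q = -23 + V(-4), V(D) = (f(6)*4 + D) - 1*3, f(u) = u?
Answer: -88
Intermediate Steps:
g = -11 (g = -1 - 10 = -11)
V(D) = 21 + D (V(D) = (6*4 + D) - 1*3 = (24 + D) - 3 = 21 + D)
q = -6 (q = -23 + (21 - 4) = -23 + 17 = -6)
g*(14 + q) = -11*(14 - 6) = -11*8 = -88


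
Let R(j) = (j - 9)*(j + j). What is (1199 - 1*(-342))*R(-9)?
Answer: 499284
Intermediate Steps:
R(j) = 2*j*(-9 + j) (R(j) = (-9 + j)*(2*j) = 2*j*(-9 + j))
(1199 - 1*(-342))*R(-9) = (1199 - 1*(-342))*(2*(-9)*(-9 - 9)) = (1199 + 342)*(2*(-9)*(-18)) = 1541*324 = 499284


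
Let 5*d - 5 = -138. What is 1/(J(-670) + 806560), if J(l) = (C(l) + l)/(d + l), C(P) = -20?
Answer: 1161/936417310 ≈ 1.2398e-6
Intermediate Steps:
d = -133/5 (d = 1 + (⅕)*(-138) = 1 - 138/5 = -133/5 ≈ -26.600)
J(l) = (-20 + l)/(-133/5 + l)
1/(J(-670) + 806560) = 1/(5*(-20 - 670)/(-133 + 5*(-670)) + 806560) = 1/(5*(-690)/(-133 - 3350) + 806560) = 1/(5*(-690)/(-3483) + 806560) = 1/(5*(-1/3483)*(-690) + 806560) = 1/(1150/1161 + 806560) = 1/(936417310/1161) = 1161/936417310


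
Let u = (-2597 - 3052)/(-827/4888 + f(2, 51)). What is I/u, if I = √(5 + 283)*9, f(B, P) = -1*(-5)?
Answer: -212517*√2/2301026 ≈ -0.13061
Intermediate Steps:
f(B, P) = 5
u = -9204104/7871 (u = (-2597 - 3052)/(-827/4888 + 5) = -5649/(-827*1/4888 + 5) = -5649/(-827/4888 + 5) = -5649/23613/4888 = -5649*4888/23613 = -9204104/7871 ≈ -1169.4)
I = 108*√2 (I = √288*9 = (12*√2)*9 = 108*√2 ≈ 152.74)
I/u = (108*√2)/(-9204104/7871) = (108*√2)*(-7871/9204104) = -212517*√2/2301026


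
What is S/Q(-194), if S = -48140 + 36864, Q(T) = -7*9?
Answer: 11276/63 ≈ 178.98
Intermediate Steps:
Q(T) = -63
S = -11276
S/Q(-194) = -11276/(-63) = -11276*(-1/63) = 11276/63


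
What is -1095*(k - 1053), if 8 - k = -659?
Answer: 422670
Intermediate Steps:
k = 667 (k = 8 - 1*(-659) = 8 + 659 = 667)
-1095*(k - 1053) = -1095*(667 - 1053) = -1095*(-386) = 422670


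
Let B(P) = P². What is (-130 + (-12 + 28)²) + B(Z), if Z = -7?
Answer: 175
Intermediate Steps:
(-130 + (-12 + 28)²) + B(Z) = (-130 + (-12 + 28)²) + (-7)² = (-130 + 16²) + 49 = (-130 + 256) + 49 = 126 + 49 = 175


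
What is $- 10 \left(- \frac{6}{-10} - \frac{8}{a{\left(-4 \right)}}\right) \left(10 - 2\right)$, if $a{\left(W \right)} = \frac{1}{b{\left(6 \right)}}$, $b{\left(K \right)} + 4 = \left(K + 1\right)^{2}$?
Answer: $28752$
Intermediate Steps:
$b{\left(K \right)} = -4 + \left(1 + K\right)^{2}$ ($b{\left(K \right)} = -4 + \left(K + 1\right)^{2} = -4 + \left(1 + K\right)^{2}$)
$a{\left(W \right)} = \frac{1}{45}$ ($a{\left(W \right)} = \frac{1}{-4 + \left(1 + 6\right)^{2}} = \frac{1}{-4 + 7^{2}} = \frac{1}{-4 + 49} = \frac{1}{45}$)
$- 10 \left(- \frac{6}{-10} - \frac{8}{a{\left(-4 \right)}}\right) \left(10 - 2\right) = - 10 \left(- \frac{6}{-10} - 8 \frac{1}{\frac{1}{45}}\right) \left(10 - 2\right) = - 10 \left(\left(-6\right) \left(- \frac{1}{10}\right) - 360\right) 8 = - 10 \left(\frac{3}{5} - 360\right) 8 = \left(-10\right) \left(- \frac{1797}{5}\right) 8 = 3594 \cdot 8 = 28752$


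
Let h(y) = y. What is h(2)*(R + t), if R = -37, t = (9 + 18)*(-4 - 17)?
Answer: -1208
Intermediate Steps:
t = -567 (t = 27*(-21) = -567)
h(2)*(R + t) = 2*(-37 - 567) = 2*(-604) = -1208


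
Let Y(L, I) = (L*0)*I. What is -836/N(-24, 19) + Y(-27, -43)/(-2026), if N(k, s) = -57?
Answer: 44/3 ≈ 14.667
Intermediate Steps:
Y(L, I) = 0 (Y(L, I) = 0*I = 0)
-836/N(-24, 19) + Y(-27, -43)/(-2026) = -836/(-57) + 0/(-2026) = -836*(-1/57) + 0*(-1/2026) = 44/3 + 0 = 44/3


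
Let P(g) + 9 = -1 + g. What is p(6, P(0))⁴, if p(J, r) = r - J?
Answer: 65536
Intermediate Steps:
P(g) = -10 + g (P(g) = -9 + (-1 + g) = -10 + g)
p(6, P(0))⁴ = ((-10 + 0) - 1*6)⁴ = (-10 - 6)⁴ = (-16)⁴ = 65536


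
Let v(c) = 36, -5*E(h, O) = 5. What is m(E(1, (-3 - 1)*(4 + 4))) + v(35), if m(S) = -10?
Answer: 26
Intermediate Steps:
E(h, O) = -1 (E(h, O) = -⅕*5 = -1)
m(E(1, (-3 - 1)*(4 + 4))) + v(35) = -10 + 36 = 26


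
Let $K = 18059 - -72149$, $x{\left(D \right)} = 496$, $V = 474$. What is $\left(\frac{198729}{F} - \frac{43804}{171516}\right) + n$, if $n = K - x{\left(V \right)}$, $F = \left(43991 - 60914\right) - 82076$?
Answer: $\frac{380815871752312}{4244978121} \approx 89710.0$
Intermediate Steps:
$K = 90208$ ($K = 18059 + 72149 = 90208$)
$F = -98999$ ($F = -16923 - 82076 = -98999$)
$n = 89712$ ($n = 90208 - 496 = 89712$)
$\left(\frac{198729}{F} - \frac{43804}{171516}\right) + n = \left(\frac{198729}{-98999} - \frac{43804}{171516}\right) + 89712 = \left(198729 \left(- \frac{1}{98999}\right) - \frac{10951}{42879}\right) + 89712 = \left(- \frac{198729}{98999} - \frac{10951}{42879}\right) + 89712 = - \frac{9605438840}{4244978121} + 89712 = \frac{380815871752312}{4244978121}$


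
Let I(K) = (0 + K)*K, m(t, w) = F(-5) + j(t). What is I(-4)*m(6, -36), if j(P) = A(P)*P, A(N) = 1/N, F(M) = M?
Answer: -64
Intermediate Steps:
j(P) = 1 (j(P) = P/P = 1)
m(t, w) = -4 (m(t, w) = -5 + 1 = -4)
I(K) = K² (I(K) = K*K = K²)
I(-4)*m(6, -36) = (-4)²*(-4) = 16*(-4) = -64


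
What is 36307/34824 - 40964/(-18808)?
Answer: 263674049/81871224 ≈ 3.2206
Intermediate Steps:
36307/34824 - 40964/(-18808) = 36307*(1/34824) - 40964*(-1/18808) = 36307/34824 + 10241/4702 = 263674049/81871224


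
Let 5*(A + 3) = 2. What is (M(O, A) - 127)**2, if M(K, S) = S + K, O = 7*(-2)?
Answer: 515524/25 ≈ 20621.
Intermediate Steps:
O = -14
A = -13/5 (A = -3 + (1/5)*2 = -3 + 2/5 = -13/5 ≈ -2.6000)
M(K, S) = K + S
(M(O, A) - 127)**2 = ((-14 - 13/5) - 127)**2 = (-83/5 - 127)**2 = (-718/5)**2 = 515524/25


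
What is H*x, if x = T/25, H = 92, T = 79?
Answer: 7268/25 ≈ 290.72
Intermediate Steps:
x = 79/25 ≈ 3.1600
H*x = 92*(79/25) = 7268/25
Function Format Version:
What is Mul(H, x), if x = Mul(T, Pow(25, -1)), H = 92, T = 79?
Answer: Rational(7268, 25) ≈ 290.72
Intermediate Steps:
x = Rational(79, 25) (x = Mul(79, Pow(25, -1)) = Mul(79, Rational(1, 25)) = Rational(79, 25) ≈ 3.1600)
Mul(H, x) = Mul(92, Rational(79, 25)) = Rational(7268, 25)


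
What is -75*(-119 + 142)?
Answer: -1725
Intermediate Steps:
-75*(-119 + 142) = -75*23 = -1725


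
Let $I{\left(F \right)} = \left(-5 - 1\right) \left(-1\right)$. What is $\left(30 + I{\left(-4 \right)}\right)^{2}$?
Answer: $1296$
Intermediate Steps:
$I{\left(F \right)} = 6$ ($I{\left(F \right)} = \left(-6\right) \left(-1\right) = 6$)
$\left(30 + I{\left(-4 \right)}\right)^{2} = \left(30 + 6\right)^{2} = 36^{2} = 1296$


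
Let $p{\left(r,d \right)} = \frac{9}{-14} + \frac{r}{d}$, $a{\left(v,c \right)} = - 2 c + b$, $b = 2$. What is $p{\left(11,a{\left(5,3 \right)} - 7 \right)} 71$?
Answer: $- \frac{1633}{14} \approx -116.64$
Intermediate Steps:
$a{\left(v,c \right)} = 2 - 2 c$ ($a{\left(v,c \right)} = - 2 c + 2 = 2 - 2 c$)
$p{\left(r,d \right)} = - \frac{9}{14} + \frac{r}{d}$ ($p{\left(r,d \right)} = 9 \left(- \frac{1}{14}\right) + \frac{r}{d} = - \frac{9}{14} + \frac{r}{d}$)
$p{\left(11,a{\left(5,3 \right)} - 7 \right)} 71 = \left(- \frac{9}{14} + \frac{11}{\left(2 - 6\right) - 7}\right) 71 = \left(- \frac{9}{14} + \frac{11}{-4 - 7}\right) 71 = \left(- \frac{9}{14} + \frac{11}{-11}\right) 71 = \left(- \frac{9}{14} + 11 \left(- \frac{1}{11}\right)\right) 71 = \left(- \frac{9}{14} - 1\right) 71 = \left(- \frac{23}{14}\right) 71 = - \frac{1633}{14}$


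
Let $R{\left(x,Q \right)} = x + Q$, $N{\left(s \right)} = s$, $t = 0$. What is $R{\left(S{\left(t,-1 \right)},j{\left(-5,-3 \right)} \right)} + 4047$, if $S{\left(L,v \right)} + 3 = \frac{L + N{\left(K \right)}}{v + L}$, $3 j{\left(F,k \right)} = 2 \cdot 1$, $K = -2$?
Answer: $\frac{12140}{3} \approx 4046.7$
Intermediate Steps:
$j{\left(F,k \right)} = \frac{2}{3}$ ($j{\left(F,k \right)} = \frac{2 \cdot 1}{3} = \frac{1}{3} \cdot 2 = \frac{2}{3}$)
$S{\left(L,v \right)} = -3 + \frac{-2 + L}{L + v}$ ($S{\left(L,v \right)} = -3 + \frac{L - 2}{v + L} = -3 + \frac{-2 + L}{L + v}$)
$R{\left(x,Q \right)} = Q + x$
$R{\left(S{\left(t,-1 \right)},j{\left(-5,-3 \right)} \right)} + 4047 = \left(\frac{2}{3} + \frac{-2 - -3 - 0}{0 - 1}\right) + 4047 = \left(\frac{2}{3} + \frac{-2 + 3 + 0}{-1}\right) + 4047 = \left(\frac{2}{3} - 1\right) + 4047 = - \frac{1}{3} + 4047 = \frac{12140}{3}$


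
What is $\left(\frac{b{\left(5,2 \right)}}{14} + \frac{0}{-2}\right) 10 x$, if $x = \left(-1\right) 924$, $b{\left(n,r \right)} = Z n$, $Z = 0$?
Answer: $0$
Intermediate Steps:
$b{\left(n,r \right)} = 0$ ($b{\left(n,r \right)} = 0 n = 0$)
$x = -924$
$\left(\frac{b{\left(5,2 \right)}}{14} + \frac{0}{-2}\right) 10 x = \left(\frac{0}{14} + \frac{0}{-2}\right) 10 \left(-924\right) = \left(0 \cdot \frac{1}{14} + 0 \left(- \frac{1}{2}\right)\right) 10 \left(-924\right) = \left(0 + 0\right) 10 \left(-924\right) = 0 \cdot 10 \left(-924\right) = 0 \left(-924\right) = 0$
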